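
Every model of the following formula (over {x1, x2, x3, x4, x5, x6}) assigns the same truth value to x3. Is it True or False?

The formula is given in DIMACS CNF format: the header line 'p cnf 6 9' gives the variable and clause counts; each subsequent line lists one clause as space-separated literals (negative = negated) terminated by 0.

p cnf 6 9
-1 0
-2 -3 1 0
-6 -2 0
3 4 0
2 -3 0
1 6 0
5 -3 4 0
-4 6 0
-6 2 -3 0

Suppose x3 = True.
The clause (¬x1) is unit, so x1 = False.
The clause (¬x2) is unit, so x2 = False.
But (x2) is also a unit clause — contradiction.
So every satisfying assignment has x3 = False.

False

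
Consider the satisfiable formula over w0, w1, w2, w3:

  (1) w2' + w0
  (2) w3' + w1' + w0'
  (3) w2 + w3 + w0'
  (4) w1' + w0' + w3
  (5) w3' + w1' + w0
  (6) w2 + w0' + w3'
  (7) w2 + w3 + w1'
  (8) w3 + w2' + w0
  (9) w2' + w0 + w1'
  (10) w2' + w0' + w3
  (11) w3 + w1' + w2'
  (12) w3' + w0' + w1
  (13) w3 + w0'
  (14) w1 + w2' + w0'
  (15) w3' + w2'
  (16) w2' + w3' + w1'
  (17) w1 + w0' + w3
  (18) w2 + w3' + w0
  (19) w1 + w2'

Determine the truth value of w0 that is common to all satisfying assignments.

Suppose w0 = 1.
(w3) alone gives w3 = 1.
(w1') alone gives w1 = 0.
That conflicts with the unit clause (w1).
So every satisfying assignment has w0 = False.

False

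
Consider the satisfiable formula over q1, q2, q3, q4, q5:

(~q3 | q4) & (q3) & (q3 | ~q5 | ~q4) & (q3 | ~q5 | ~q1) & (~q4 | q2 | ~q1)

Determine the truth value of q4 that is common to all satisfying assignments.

True

Suppose q4 = 0.
Unit clause (~q3) forces q3 = 0.
Now (q3) is unsatisfied and unit — conflict.
So every satisfying assignment has q4 = True.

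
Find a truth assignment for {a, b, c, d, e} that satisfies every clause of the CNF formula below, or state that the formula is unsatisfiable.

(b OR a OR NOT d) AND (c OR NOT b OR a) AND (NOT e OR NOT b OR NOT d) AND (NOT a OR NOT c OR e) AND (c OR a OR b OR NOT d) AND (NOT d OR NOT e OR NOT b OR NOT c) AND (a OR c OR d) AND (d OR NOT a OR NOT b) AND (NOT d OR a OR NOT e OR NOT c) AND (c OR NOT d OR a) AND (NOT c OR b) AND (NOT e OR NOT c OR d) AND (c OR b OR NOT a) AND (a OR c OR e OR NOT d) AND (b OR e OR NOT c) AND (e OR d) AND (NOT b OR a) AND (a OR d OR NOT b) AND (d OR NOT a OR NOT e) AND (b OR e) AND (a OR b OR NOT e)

Try c = false.
Try b = true.
From the singleton clause (a), a = true.
From the singleton clause (d), d = true.
From the singleton clause (NOT e), e = false.
This assignment satisfies each clause.

a ↦ true, b ↦ true, c ↦ false, d ↦ true, e ↦ false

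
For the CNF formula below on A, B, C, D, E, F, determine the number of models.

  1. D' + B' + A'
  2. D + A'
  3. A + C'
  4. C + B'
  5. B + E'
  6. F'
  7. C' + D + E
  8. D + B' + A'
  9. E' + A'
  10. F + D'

1

There are 2^6 = 64 truth assignments over (A, B, C, D, E, F).
Split on D. With D = 1, the clauses containing D are satisfied and D' drops from the rest; 0 of the 2^5 = 32 assignments to the other variables satisfy what remains.
With D = 0, by the same count on the reduced clause set, 1 assignment works.
(One model: A=F, B=F, C=F, D=F, E=F, F=F.)
Total: 0 + 1 = 1.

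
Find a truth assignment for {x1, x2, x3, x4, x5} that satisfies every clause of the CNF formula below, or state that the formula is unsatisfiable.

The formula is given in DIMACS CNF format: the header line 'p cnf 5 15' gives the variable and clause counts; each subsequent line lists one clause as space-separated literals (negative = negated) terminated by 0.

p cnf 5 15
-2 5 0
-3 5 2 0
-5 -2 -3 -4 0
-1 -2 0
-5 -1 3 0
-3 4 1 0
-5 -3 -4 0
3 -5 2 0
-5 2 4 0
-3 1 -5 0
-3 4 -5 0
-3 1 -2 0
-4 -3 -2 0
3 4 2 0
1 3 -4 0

x1: True, x2: False, x3: False, x4: True, x5: False

Branch on x2: set x2 = False.
Branch on x3: set x3 = False.
The clause (¬x5) is unit, so x5 = False.
The clause (x4) is unit, so x4 = True.
The clause (x1) is unit, so x1 = True.
Every clause now holds.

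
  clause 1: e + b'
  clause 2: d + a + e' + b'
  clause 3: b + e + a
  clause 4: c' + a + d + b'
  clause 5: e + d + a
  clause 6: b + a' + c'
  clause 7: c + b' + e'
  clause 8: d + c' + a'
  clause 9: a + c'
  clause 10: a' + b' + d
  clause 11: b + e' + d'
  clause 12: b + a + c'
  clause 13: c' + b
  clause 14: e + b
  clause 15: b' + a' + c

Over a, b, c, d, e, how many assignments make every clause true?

There are 2^5 = 32 truth assignments over (a, b, c, d, e).
Split on d. With d = 1, the clauses containing d are satisfied and d' drops from the rest; 1 of the 2^4 = 16 assignments to the other variables satisfy what remains.
With d = 0, by the same count on the reduced clause set, 2 assignments work.
Total: 1 + 2 = 3.

3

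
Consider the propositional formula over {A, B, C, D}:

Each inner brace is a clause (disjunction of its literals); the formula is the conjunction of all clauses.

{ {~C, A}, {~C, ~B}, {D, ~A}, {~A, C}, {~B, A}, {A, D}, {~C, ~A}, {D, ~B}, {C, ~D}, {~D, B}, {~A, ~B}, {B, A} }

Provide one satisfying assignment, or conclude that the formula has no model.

UNSATISFIABLE

Suppose C = 0.
(~A) alone gives A = 0.
(~B) alone gives B = 0.
Now (B) is unsatisfied and unit — conflict.
Undo C and try C = 1.
(A) alone gives A = 1.
Now (~A) is unsatisfied and unit — conflict.
Both values of C lead to a conflict.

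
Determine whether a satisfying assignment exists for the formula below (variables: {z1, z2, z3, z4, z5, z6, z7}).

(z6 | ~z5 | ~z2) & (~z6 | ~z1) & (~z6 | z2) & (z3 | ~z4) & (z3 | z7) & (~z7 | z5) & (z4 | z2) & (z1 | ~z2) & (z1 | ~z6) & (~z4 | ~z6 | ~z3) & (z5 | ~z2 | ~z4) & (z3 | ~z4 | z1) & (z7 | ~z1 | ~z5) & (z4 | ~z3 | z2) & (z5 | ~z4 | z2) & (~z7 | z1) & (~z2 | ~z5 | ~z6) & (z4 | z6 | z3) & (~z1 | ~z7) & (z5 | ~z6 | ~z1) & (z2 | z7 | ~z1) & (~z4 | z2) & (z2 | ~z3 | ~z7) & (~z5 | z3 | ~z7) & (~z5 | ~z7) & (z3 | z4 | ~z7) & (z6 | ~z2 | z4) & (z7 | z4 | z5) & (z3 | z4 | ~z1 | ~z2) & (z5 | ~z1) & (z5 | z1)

No

Suppose z6 = 0.
Suppose z5 = 0.
From the singleton clause (~z7), z7 = 0.
From the singleton clause (z3), z3 = 1.
From the singleton clause (z4), z4 = 1.
From the singleton clause (~z2), z2 = 0.
But (z2) is also a unit clause — contradiction.
Backtrack on z5: now try z5 = 1.
From the singleton clause (~z2), z2 = 0.
From the singleton clause (z4), z4 = 1.
But (~z4) is also a unit clause — contradiction.
Neither z5 = 1 nor z5 = 0 works.
Backtrack on z6: now try z6 = 1.
From the singleton clause (~z1), z1 = 0.
But (z1) is also a unit clause — contradiction.
Neither z6 = 1 nor z6 = 0 works.
No assignment satisfies every clause.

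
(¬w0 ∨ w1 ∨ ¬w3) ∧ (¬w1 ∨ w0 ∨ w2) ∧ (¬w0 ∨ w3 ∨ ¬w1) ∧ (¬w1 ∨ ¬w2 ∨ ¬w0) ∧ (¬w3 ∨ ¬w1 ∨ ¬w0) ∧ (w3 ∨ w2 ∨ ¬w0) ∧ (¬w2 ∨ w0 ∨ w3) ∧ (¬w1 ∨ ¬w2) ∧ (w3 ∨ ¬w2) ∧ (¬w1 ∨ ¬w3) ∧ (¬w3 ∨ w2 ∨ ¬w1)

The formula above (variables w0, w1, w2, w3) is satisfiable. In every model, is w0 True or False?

False

Suppose w0 = True.
Branch on w1: set w1 = True.
From the singleton clause (w3), w3 = True.
But (¬w3) is also a unit clause — contradiction.
That branch fails; take w1 = False instead.
From the singleton clause (¬w3), w3 = False.
From the singleton clause (w2), w2 = True.
But (¬w2) is also a unit clause — contradiction.
Neither w1 = True nor w1 = False works.
So every satisfying assignment has w0 = False.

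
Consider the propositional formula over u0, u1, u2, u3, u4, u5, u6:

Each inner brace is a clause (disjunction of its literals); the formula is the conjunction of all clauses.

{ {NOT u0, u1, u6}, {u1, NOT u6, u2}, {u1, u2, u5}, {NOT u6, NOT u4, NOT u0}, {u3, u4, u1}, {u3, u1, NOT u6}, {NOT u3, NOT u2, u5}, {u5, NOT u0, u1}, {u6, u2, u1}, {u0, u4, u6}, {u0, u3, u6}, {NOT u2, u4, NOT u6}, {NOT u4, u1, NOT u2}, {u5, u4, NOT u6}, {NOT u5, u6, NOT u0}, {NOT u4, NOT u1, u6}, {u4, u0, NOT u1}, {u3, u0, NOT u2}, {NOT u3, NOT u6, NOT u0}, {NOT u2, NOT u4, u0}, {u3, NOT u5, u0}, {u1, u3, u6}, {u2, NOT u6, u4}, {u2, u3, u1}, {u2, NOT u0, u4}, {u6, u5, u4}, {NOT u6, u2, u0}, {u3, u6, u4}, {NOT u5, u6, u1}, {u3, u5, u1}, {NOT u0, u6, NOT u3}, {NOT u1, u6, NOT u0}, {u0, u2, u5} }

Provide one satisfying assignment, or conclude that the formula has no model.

Branch on u0: set u0 = false.
Branch on u4: set u4 = true.
From the singleton clause (NOT u2), u2 = false.
From the singleton clause (NOT u6), u6 = false.
From the singleton clause (u1), u1 = true.
But (NOT u1) is also a unit clause — contradiction.
Undo u4 and try u4 = false.
From the singleton clause (u6), u6 = true.
From the singleton clause (NOT u2), u2 = false.
But (u2) is also a unit clause — contradiction.
Neither u4 = true nor u4 = false works.
Undo u0 and try u0 = true.
Branch on u1: set u1 = true.
From the singleton clause (u6), u6 = true.
From the singleton clause (NOT u4), u4 = false.
From the singleton clause (NOT u2), u2 = false.
But (u2) is also a unit clause — contradiction.
Undo u1 and try u1 = false.
From the singleton clause (u6), u6 = true.
From the singleton clause (u2), u2 = true.
From the singleton clause (NOT u4), u4 = false.
But (u4) is also a unit clause — contradiction.
Neither u1 = true nor u1 = false works.
Neither u0 = true nor u0 = false works.

UNSATISFIABLE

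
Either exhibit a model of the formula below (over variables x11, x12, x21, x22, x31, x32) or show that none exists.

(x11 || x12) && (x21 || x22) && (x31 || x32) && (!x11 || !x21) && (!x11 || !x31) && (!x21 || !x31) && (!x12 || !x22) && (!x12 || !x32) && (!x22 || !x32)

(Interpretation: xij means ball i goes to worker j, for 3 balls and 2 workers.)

Case x11 = true:
(!x21) alone gives x21 = false.
(x22) alone gives x22 = true.
(!x31) alone gives x31 = false.
(x32) alone gives x32 = true.
But (!x32) is also a unit clause — contradiction.
So x11 must be the other value — set x11 = false.
(x12) alone gives x12 = true.
(!x22) alone gives x22 = false.
(x21) alone gives x21 = true.
(!x31) alone gives x31 = false.
(x32) alone gives x32 = true.
But (!x32) is also a unit clause — contradiction.
Neither x11 = true nor x11 = false works.

UNSATISFIABLE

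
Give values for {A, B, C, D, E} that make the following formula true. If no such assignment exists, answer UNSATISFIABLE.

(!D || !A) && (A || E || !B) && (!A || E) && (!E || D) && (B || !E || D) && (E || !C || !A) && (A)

Unit clause (A) forces A = true.
Unit clause (!D) forces D = false.
Unit clause (E) forces E = true.
Now (!E) is unsatisfied and unit — conflict.

UNSATISFIABLE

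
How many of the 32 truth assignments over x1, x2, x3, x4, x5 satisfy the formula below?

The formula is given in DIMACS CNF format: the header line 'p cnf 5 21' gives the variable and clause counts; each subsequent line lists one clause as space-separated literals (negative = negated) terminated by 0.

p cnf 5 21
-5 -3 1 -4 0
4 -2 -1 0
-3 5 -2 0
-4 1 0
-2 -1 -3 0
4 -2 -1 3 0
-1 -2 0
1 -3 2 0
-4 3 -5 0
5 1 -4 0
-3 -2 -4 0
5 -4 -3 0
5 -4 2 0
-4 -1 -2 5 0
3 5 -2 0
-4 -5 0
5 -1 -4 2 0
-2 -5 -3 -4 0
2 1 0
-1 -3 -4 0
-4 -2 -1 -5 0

There are 2^5 = 32 truth assignments over (x1, x2, x3, x4, x5).
Split on x3. With x3 = True, the clauses containing x3 are satisfied and ¬x3 drops from the rest; 3 of the 2^4 = 16 assignments to the other variables satisfy what remains.
With x3 = False, by the same count on the reduced clause set, 3 assignments work.
Total: 3 + 3 = 6.

6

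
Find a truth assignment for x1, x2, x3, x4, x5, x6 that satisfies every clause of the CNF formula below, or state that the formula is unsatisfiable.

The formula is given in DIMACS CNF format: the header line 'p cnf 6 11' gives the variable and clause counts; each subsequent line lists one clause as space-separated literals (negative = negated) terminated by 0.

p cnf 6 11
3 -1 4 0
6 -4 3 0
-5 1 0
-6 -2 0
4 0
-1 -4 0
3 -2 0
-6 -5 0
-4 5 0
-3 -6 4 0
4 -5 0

UNSATISFIABLE

The clause (x4) is unit, so x4 = True.
The clause (¬x1) is unit, so x1 = False.
The clause (¬x5) is unit, so x5 = False.
That conflicts with the unit clause (x5).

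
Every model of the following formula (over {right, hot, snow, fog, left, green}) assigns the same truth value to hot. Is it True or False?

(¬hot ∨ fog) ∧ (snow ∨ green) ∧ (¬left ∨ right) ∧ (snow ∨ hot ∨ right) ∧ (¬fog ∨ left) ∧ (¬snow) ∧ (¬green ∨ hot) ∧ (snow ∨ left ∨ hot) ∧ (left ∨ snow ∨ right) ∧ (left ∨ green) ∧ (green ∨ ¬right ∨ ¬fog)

Suppose hot = False.
From the singleton clause (¬snow), snow = False.
From the singleton clause (green), green = True.
That conflicts with the unit clause (¬green).
So every satisfying assignment has hot = True.

True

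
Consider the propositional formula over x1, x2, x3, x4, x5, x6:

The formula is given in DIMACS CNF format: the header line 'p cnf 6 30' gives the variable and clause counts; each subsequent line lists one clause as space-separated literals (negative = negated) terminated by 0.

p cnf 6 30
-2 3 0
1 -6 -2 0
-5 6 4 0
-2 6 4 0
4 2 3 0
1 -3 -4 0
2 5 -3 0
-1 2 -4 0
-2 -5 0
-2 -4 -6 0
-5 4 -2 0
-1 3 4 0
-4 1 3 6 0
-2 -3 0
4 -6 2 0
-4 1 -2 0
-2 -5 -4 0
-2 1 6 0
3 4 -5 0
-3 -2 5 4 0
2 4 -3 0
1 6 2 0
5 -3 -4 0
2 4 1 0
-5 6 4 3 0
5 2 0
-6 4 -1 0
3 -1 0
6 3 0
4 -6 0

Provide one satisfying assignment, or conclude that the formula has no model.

Suppose x2 = False.
(x5) alone gives x5 = True.
Suppose x6 = True.
(x4) alone gives x4 = True.
(¬x1) alone gives x1 = False.
(¬x3) alone gives x3 = False.
All clauses are satisfied.

x1: False,  x2: False,  x3: False,  x4: True,  x5: True,  x6: True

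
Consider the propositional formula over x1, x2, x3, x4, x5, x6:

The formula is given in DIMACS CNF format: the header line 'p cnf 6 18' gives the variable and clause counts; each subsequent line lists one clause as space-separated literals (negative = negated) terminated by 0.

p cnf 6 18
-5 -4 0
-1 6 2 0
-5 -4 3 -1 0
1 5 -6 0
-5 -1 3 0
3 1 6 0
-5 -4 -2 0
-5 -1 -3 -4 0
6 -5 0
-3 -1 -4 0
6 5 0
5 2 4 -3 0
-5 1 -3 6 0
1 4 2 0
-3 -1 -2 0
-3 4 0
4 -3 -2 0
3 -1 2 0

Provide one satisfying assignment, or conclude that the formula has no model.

x1: True; x2: True; x3: False; x4: False; x5: False; x6: True

Case x5 = False:
From the singleton clause (x6), x6 = True.
From the singleton clause (x1), x1 = True.
Case x3 = False:
From the singleton clause (x2), x2 = True.
Every clause is now satisfied; x4 is unconstrained.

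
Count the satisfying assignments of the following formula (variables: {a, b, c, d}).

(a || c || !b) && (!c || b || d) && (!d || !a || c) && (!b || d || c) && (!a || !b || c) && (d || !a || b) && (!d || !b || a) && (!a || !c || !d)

5

There are 2^4 = 16 truth assignments over (a, b, c, d).
Check each against the 8 clauses (columns in the order a, b, c, d):
  F F F F  ✓ satisfies all
  F F F T  ✓ satisfies all
  F F T F  ✗ fails (!c || b || d)
  F F T T  ✓ satisfies all
  F T F F  ✗ fails (a || c || !b)
  F T F T  ✗ fails (a || c || !b)
  F T T F  ✓ satisfies all
  F T T T  ✗ fails (!d || !b || a)
  T F F F  ✗ fails (d || !a || b)
  T F F T  ✗ fails (!d || !a || c)
  T F T F  ✗ fails (!c || b || d)
  T F T T  ✗ fails (!a || !c || !d)
  T T F F  ✗ fails (!b || d || c)
  T T F T  ✗ fails (!d || !a || c)
  T T T F  ✓ satisfies all
  T T T T  ✗ fails (!a || !c || !d)
5 of the 16 rows are models.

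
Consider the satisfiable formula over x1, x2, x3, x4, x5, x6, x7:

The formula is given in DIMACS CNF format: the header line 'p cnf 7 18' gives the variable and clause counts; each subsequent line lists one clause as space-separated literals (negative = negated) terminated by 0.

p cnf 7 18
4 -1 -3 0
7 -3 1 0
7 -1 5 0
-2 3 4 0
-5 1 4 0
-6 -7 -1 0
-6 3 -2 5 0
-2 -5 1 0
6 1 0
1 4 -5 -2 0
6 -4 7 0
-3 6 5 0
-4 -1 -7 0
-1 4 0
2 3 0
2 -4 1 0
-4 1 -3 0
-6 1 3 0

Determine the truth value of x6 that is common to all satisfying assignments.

True

Suppose x6 = False.
From the singleton clause (x1), x1 = True.
From the singleton clause (x4), x4 = True.
From the singleton clause (x7), x7 = True.
That conflicts with the unit clause (¬x7).
So every satisfying assignment has x6 = True.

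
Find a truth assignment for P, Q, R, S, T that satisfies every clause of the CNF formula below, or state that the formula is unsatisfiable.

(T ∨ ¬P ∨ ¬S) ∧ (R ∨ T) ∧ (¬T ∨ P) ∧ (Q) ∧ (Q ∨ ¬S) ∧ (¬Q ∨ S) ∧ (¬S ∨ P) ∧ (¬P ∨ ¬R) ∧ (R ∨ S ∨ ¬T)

P ↦ True, Q ↦ True, R ↦ False, S ↦ True, T ↦ True

Unit clause (Q) forces Q = True.
Unit clause (S) forces S = True.
Unit clause (P) forces P = True.
Unit clause (T) forces T = True.
Unit clause (¬R) forces R = False.
All clauses are satisfied.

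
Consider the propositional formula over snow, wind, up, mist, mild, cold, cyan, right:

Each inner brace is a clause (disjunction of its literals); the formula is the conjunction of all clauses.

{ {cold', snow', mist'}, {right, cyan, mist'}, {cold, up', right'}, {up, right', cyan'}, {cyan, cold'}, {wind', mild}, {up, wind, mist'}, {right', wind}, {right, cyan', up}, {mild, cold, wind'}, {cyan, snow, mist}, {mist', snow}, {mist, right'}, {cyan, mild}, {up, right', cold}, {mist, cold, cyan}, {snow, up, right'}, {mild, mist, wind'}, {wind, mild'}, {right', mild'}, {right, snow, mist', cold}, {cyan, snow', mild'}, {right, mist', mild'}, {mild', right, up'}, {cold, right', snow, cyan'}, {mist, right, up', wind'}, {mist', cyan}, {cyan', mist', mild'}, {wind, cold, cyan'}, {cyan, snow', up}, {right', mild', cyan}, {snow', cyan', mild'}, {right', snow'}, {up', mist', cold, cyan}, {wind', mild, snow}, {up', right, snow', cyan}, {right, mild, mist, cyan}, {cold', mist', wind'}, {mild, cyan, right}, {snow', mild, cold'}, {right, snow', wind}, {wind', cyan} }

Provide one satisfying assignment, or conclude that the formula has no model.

Branch on cyan: set cyan = 1.
Branch on up: set up = 1.
Branch on cold: set cold = 1.
Branch on snow: set snow = 0.
The clause (mist') is unit, so mist = 0.
The clause (right') is unit, so right = 0.
The clause (mild') is unit, so mild = 0.
The clause (wind') is unit, so wind = 0.
Every clause now holds.

snow=0,  wind=0,  up=1,  mist=0,  mild=0,  cold=1,  cyan=1,  right=0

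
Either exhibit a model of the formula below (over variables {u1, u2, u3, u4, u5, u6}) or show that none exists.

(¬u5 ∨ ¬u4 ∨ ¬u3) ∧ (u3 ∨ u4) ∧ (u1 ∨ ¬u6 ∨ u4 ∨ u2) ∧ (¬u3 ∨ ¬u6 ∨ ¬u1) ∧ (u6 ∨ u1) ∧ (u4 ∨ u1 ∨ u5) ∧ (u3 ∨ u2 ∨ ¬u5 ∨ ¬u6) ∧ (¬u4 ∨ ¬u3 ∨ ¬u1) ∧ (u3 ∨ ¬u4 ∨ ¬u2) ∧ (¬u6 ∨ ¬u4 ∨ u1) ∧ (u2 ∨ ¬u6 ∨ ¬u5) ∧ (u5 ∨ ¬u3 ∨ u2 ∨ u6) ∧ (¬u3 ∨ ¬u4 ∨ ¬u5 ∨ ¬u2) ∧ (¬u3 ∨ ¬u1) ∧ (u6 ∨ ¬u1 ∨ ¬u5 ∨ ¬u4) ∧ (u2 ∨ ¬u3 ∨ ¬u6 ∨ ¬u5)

Branch on u3: set u3 = True.
Unit clause (¬u1) forces u1 = False.
Unit clause (u6) forces u6 = True.
Unit clause (¬u4) forces u4 = False.
Unit clause (u2) forces u2 = True.
Unit clause (u5) forces u5 = True.
Every clause now holds.

u1 ↦ False,  u2 ↦ True,  u3 ↦ True,  u4 ↦ False,  u5 ↦ True,  u6 ↦ True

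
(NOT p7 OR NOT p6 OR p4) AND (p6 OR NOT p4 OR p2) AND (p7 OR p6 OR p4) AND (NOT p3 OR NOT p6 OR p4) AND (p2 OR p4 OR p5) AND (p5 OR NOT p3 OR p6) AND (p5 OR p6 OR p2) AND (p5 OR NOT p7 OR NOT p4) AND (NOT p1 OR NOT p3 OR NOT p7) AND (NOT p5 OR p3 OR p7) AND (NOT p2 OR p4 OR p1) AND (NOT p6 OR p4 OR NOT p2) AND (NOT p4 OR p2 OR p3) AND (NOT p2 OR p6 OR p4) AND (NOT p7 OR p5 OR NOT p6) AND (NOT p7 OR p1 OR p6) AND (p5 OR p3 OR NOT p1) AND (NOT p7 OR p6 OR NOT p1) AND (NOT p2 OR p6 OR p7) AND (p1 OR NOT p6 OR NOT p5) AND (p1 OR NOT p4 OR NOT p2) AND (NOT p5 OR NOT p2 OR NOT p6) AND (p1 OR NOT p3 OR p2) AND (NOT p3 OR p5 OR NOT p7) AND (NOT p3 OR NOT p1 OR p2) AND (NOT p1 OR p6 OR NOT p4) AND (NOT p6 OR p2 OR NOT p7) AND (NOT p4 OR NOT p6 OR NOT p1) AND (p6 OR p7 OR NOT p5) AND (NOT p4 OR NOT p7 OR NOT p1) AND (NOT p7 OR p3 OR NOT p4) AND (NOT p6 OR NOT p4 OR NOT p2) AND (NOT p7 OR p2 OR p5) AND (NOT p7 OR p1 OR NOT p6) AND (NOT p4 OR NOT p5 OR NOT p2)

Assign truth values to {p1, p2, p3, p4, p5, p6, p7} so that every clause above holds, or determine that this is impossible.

Case p7 = false:
Case p6 = true:
Case p3 = false:
The clause (NOT p5) is unit, so p5 = false.
The clause (NOT p1) is unit, so p1 = false.
Case p2 = true:
The clause (p4) is unit, so p4 = true.
But (NOT p4) is also a unit clause — contradiction.
Undo p2 and try p2 = false.
The clause (p4) is unit, so p4 = true.
But (NOT p4) is also a unit clause — contradiction.
Neither p2 = true nor p2 = false works.
Undo p3 and try p3 = true.
The clause (p4) is unit, so p4 = true.
The clause (NOT p1) is unit, so p1 = false.
The clause (NOT p5) is unit, so p5 = false.
The clause (NOT p2) is unit, so p2 = false.
But (p2) is also a unit clause — contradiction.
Neither p3 = true nor p3 = false works.
Undo p6 and try p6 = false.
The clause (p4) is unit, so p4 = true.
The clause (p2) is unit, so p2 = true.
But (NOT p2) is also a unit clause — contradiction.
Neither p6 = true nor p6 = false works.
Undo p7 and try p7 = true.
Case p6 = false:
The clause (p1) is unit, so p1 = true.
But (NOT p1) is also a unit clause — contradiction.
Undo p6 and try p6 = true.
The clause (p4) is unit, so p4 = true.
The clause (p5) is unit, so p5 = true.
The clause (p1) is unit, so p1 = true.
But (NOT p1) is also a unit clause — contradiction.
Neither p6 = true nor p6 = false works.
Neither p7 = true nor p7 = false works.

UNSATISFIABLE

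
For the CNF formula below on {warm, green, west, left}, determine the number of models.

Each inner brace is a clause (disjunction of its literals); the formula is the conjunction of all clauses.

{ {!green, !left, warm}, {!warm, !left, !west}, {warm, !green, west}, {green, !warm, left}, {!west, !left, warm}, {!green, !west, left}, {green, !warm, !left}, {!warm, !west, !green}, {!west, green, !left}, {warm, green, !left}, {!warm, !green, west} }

There are 2^4 = 16 truth assignments over (warm, green, west, left).
Split on warm. With warm = true, the clauses containing warm are satisfied and !warm drops from the rest; 0 of the 2^3 = 8 assignments to the other variables satisfy what remains.
With warm = false, by the same count on the reduced clause set, 2 assignments work.
(One model: warm=F, green=F, west=F, left=F.)
Total: 0 + 2 = 2.

2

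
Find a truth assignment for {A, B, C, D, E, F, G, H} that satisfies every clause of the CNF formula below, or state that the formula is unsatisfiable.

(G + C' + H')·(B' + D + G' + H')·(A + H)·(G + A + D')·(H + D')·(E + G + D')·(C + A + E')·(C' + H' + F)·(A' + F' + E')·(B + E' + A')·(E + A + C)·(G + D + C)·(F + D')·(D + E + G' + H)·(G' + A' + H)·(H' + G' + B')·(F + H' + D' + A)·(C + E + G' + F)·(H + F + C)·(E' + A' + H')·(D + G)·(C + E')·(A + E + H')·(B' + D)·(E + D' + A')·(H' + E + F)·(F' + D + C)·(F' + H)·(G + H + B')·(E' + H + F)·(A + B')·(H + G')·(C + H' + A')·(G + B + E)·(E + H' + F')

Branch on A: set A = 0.
Unit clause (H) forces H = 1.
Unit clause (E) forces E = 1.
Unit clause (C) forces C = 1.
Unit clause (G) forces G = 1.
Unit clause (F) forces F = 1.
Unit clause (B') forces B = 0.
All clauses hold; D can take either value.

A: 0; B: 0; C: 1; D: 1; E: 1; F: 1; G: 1; H: 1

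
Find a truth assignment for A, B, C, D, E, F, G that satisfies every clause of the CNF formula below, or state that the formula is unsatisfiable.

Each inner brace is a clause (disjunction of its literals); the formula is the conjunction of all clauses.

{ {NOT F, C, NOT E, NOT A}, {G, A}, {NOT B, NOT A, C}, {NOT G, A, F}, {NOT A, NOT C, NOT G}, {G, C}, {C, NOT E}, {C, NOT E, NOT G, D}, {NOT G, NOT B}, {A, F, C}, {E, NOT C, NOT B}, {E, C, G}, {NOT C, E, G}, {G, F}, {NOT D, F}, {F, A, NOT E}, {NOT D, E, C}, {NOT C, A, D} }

Try G = true.
The clause (NOT B) is unit, so B = false.
Try A = false.
The clause (F) is unit, so F = true.
Try C = false.
The clause (NOT E) is unit, so E = false.
The clause (NOT D) is unit, so D = false.
All clauses are satisfied.

A=false, B=false, C=false, D=false, E=false, F=true, G=true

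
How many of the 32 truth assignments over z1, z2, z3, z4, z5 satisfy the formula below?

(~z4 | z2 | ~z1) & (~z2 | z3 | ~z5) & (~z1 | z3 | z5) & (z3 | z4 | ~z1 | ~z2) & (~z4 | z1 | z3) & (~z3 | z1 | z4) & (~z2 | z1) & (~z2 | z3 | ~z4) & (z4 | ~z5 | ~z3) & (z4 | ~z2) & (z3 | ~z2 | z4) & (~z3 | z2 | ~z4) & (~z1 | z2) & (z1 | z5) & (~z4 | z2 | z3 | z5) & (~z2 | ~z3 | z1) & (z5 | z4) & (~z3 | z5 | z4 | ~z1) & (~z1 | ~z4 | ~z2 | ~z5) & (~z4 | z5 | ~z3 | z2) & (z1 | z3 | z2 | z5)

2

There are 2^5 = 32 truth assignments over (z1, z2, z3, z4, z5).
Split on z4. With z4 = 1, the clauses containing z4 are satisfied and ~z4 drops from the rest; 1 of the 2^4 = 16 assignments to the other variables satisfy what remains.
With z4 = 0, by the same count on the reduced clause set, 1 assignment works.
Total: 1 + 1 = 2.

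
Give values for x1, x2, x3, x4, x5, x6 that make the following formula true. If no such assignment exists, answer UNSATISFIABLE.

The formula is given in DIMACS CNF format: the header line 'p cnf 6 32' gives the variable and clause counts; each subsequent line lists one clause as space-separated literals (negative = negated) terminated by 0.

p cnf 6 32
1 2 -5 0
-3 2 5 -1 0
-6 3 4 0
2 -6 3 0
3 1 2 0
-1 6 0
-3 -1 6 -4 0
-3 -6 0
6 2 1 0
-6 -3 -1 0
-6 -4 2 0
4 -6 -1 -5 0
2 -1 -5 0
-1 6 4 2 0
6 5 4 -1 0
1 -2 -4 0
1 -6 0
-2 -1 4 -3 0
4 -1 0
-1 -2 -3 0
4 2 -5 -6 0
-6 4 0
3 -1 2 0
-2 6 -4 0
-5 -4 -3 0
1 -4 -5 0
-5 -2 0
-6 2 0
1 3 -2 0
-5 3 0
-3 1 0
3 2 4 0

x1 ↦ True,  x2 ↦ True,  x3 ↦ False,  x4 ↦ True,  x5 ↦ False,  x6 ↦ True

Branch on x1: set x1 = True.
Unit clause (x6) forces x6 = True.
Unit clause (¬x3) forces x3 = False.
Unit clause (x4) forces x4 = True.
Unit clause (x2) forces x2 = True.
Unit clause (¬x5) forces x5 = False.
This assignment satisfies each clause.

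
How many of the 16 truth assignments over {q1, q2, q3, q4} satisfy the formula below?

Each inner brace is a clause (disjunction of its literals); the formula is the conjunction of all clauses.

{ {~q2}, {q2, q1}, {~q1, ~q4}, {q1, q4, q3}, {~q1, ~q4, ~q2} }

2

There are 2^4 = 16 truth assignments over (q1, q2, q3, q4).
Check each against the 5 clauses (columns in the order q1, q2, q3, q4):
  F F F F  ✗ fails (q2 | q1)
  F F F T  ✗ fails (q2 | q1)
  F F T F  ✗ fails (q2 | q1)
  F F T T  ✗ fails (q2 | q1)
  F T F F  ✗ fails (~q2)
  F T F T  ✗ fails (~q2)
  F T T F  ✗ fails (~q2)
  F T T T  ✗ fails (~q2)
  T F F F  ✓ satisfies all
  T F F T  ✗ fails (~q1 | ~q4)
  T F T F  ✓ satisfies all
  T F T T  ✗ fails (~q1 | ~q4)
  T T F F  ✗ fails (~q2)
  T T F T  ✗ fails (~q2)
  T T T F  ✗ fails (~q2)
  T T T T  ✗ fails (~q2)
2 of the 16 rows are models.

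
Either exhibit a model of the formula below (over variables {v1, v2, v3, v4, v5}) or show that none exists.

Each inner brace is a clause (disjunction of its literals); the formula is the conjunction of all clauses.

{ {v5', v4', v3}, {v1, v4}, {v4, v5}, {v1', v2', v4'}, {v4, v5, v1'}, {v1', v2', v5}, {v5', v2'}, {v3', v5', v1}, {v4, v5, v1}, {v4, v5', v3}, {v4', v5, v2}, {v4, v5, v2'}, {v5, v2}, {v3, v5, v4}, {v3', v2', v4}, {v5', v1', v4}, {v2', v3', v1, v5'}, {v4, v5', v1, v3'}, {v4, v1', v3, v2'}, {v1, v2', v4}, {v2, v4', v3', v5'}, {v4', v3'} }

v1 ↦ 0; v2 ↦ 1; v3 ↦ 0; v4 ↦ 1; v5 ↦ 0

Suppose v1 = 0.
(v4) alone gives v4 = 1.
(v3') alone gives v3 = 0.
(v5') alone gives v5 = 0.
(v2) alone gives v2 = 1.
This assignment satisfies each clause.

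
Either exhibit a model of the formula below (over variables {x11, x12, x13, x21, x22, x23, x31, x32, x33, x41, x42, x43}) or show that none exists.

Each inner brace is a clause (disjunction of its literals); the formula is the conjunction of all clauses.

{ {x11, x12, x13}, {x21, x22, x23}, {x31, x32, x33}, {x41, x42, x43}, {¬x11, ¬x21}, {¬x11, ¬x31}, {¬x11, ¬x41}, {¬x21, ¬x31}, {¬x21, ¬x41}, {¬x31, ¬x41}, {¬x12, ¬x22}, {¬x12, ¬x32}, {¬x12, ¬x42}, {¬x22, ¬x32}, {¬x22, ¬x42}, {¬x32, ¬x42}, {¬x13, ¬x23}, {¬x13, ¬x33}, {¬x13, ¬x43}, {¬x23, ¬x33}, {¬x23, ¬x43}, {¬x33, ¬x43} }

UNSATISFIABLE

Suppose x11 = False.
Suppose x12 = True.
(¬x22) alone gives x22 = False.
(¬x32) alone gives x32 = False.
(¬x42) alone gives x42 = False.
Suppose x21 = True.
(¬x31) alone gives x31 = False.
(x33) alone gives x33 = True.
(¬x41) alone gives x41 = False.
(x43) alone gives x43 = True.
That conflicts with the unit clause (¬x43).
Undo x21 and try x21 = False.
(x23) alone gives x23 = True.
(¬x13) alone gives x13 = False.
(¬x33) alone gives x33 = False.
(x31) alone gives x31 = True.
(¬x41) alone gives x41 = False.
(x43) alone gives x43 = True.
That conflicts with the unit clause (¬x43).
Both values of x21 lead to a conflict.
Undo x12 and try x12 = False.
(x13) alone gives x13 = True.
(¬x23) alone gives x23 = False.
(¬x33) alone gives x33 = False.
(¬x43) alone gives x43 = False.
Suppose x21 = True.
(¬x31) alone gives x31 = False.
(x32) alone gives x32 = True.
(¬x41) alone gives x41 = False.
(x42) alone gives x42 = True.
That conflicts with the unit clause (¬x42).
Undo x21 and try x21 = False.
(x22) alone gives x22 = True.
(¬x32) alone gives x32 = False.
(x31) alone gives x31 = True.
(¬x41) alone gives x41 = False.
(x42) alone gives x42 = True.
That conflicts with the unit clause (¬x42).
Both values of x21 lead to a conflict.
Both values of x12 lead to a conflict.
Undo x11 and try x11 = True.
(¬x21) alone gives x21 = False.
(¬x31) alone gives x31 = False.
(¬x41) alone gives x41 = False.
Suppose x22 = True.
(¬x12) alone gives x12 = False.
(¬x32) alone gives x32 = False.
(x33) alone gives x33 = True.
(¬x42) alone gives x42 = False.
(x43) alone gives x43 = True.
That conflicts with the unit clause (¬x43).
Undo x22 and try x22 = False.
(x23) alone gives x23 = True.
(¬x13) alone gives x13 = False.
(¬x33) alone gives x33 = False.
(x32) alone gives x32 = True.
(¬x12) alone gives x12 = False.
(¬x42) alone gives x42 = False.
(x43) alone gives x43 = True.
That conflicts with the unit clause (¬x43).
Both values of x22 lead to a conflict.
Both values of x11 lead to a conflict.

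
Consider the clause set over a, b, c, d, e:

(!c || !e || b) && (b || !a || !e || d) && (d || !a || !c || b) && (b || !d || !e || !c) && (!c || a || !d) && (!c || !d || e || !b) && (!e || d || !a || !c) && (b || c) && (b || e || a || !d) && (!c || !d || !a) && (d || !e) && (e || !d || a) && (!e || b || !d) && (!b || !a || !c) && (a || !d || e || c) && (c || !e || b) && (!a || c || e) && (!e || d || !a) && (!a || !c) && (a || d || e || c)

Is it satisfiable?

Yes

Case b = true:
Case d = true:
Case c = false:
Case e = true:
Every clause is now satisfied; a is unconstrained.
A satisfying assignment: a=true, b=true, c=false, d=true, e=true.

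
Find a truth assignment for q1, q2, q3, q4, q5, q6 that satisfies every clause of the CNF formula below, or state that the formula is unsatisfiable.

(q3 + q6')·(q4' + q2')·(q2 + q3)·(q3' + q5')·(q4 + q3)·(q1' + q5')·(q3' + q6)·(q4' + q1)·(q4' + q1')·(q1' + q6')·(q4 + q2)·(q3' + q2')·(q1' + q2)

UNSATISFIABLE

Branch on q3: set q3 = 1.
From the singleton clause (q5'), q5 = 0.
From the singleton clause (q6), q6 = 1.
From the singleton clause (q1'), q1 = 0.
From the singleton clause (q4'), q4 = 0.
From the singleton clause (q2), q2 = 1.
But (q2') is also a unit clause — contradiction.
That branch fails; take q3 = 0 instead.
From the singleton clause (q6'), q6 = 0.
From the singleton clause (q2), q2 = 1.
From the singleton clause (q4'), q4 = 0.
But (q4) is also a unit clause — contradiction.
Either choice for q3 ends in contradiction.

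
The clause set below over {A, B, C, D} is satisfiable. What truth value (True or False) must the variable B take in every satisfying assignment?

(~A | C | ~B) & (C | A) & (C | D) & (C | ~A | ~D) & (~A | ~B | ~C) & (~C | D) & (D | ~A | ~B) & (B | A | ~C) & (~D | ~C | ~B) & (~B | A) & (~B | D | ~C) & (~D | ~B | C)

False

Suppose B = 1.
The clause (A) is unit, so A = 1.
The clause (C) is unit, so C = 1.
But (~C) is also a unit clause — contradiction.
So every satisfying assignment has B = False.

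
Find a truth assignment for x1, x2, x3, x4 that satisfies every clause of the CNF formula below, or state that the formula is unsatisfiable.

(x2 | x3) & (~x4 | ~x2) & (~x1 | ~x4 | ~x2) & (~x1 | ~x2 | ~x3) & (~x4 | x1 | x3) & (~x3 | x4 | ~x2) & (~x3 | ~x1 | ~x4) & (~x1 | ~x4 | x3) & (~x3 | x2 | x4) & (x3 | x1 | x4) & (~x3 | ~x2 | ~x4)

Suppose x2 = 0.
(x3) alone gives x3 = 1.
(x4) alone gives x4 = 1.
(~x1) alone gives x1 = 0.
This assignment satisfies each clause.

x1=0; x2=0; x3=1; x4=1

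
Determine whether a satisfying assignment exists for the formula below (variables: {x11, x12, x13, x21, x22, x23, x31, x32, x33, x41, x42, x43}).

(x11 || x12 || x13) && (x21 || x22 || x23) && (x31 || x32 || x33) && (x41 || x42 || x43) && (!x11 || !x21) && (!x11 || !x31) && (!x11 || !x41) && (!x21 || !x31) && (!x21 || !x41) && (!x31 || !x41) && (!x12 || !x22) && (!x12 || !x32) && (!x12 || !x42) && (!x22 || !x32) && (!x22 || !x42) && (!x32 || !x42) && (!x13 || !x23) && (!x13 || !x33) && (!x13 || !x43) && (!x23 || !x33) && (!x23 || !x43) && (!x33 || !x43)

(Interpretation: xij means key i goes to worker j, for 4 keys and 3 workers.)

Branch on x11: set x11 = false.
Branch on x12: set x12 = true.
(!x22) alone gives x22 = false.
(!x32) alone gives x32 = false.
(!x42) alone gives x42 = false.
Branch on x21: set x21 = true.
(!x31) alone gives x31 = false.
(x33) alone gives x33 = true.
(!x41) alone gives x41 = false.
(x43) alone gives x43 = true.
But (!x43) is also a unit clause — contradiction.
That branch fails; take x21 = false instead.
(x23) alone gives x23 = true.
(!x13) alone gives x13 = false.
(!x33) alone gives x33 = false.
(x31) alone gives x31 = true.
(!x41) alone gives x41 = false.
(x43) alone gives x43 = true.
But (!x43) is also a unit clause — contradiction.
Both values of x21 lead to a conflict.
That branch fails; take x12 = false instead.
(x13) alone gives x13 = true.
(!x23) alone gives x23 = false.
(!x33) alone gives x33 = false.
(!x43) alone gives x43 = false.
Branch on x21: set x21 = true.
(!x31) alone gives x31 = false.
(x32) alone gives x32 = true.
(!x41) alone gives x41 = false.
(x42) alone gives x42 = true.
But (!x42) is also a unit clause — contradiction.
That branch fails; take x21 = false instead.
(x22) alone gives x22 = true.
(!x32) alone gives x32 = false.
(x31) alone gives x31 = true.
(!x41) alone gives x41 = false.
(x42) alone gives x42 = true.
But (!x42) is also a unit clause — contradiction.
Both values of x21 lead to a conflict.
Both values of x12 lead to a conflict.
That branch fails; take x11 = true instead.
(!x21) alone gives x21 = false.
(!x31) alone gives x31 = false.
(!x41) alone gives x41 = false.
Branch on x22: set x22 = true.
(!x12) alone gives x12 = false.
(!x32) alone gives x32 = false.
(x33) alone gives x33 = true.
(!x42) alone gives x42 = false.
(x43) alone gives x43 = true.
But (!x43) is also a unit clause — contradiction.
That branch fails; take x22 = false instead.
(x23) alone gives x23 = true.
(!x13) alone gives x13 = false.
(!x33) alone gives x33 = false.
(x32) alone gives x32 = true.
(!x12) alone gives x12 = false.
(!x42) alone gives x42 = false.
(x43) alone gives x43 = true.
But (!x43) is also a unit clause — contradiction.
Both values of x22 lead to a conflict.
Both values of x11 lead to a conflict.
No assignment satisfies every clause.

No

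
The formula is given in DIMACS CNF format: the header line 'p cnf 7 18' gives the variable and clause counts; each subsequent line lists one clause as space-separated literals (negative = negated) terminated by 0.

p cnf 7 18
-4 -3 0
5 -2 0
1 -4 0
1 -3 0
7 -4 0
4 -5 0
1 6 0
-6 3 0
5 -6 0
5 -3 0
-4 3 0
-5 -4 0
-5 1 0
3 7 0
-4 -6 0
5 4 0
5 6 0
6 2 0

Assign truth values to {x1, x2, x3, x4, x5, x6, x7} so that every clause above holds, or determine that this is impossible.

UNSATISFIABLE

Try x4 = False.
Unit clause (¬x5) forces x5 = False.
Now (x5) is unsatisfied and unit — conflict.
So x4 must be the other value — set x4 = True.
Unit clause (¬x3) forces x3 = False.
Now (x3) is unsatisfied and unit — conflict.
Neither x4 = True nor x4 = False works.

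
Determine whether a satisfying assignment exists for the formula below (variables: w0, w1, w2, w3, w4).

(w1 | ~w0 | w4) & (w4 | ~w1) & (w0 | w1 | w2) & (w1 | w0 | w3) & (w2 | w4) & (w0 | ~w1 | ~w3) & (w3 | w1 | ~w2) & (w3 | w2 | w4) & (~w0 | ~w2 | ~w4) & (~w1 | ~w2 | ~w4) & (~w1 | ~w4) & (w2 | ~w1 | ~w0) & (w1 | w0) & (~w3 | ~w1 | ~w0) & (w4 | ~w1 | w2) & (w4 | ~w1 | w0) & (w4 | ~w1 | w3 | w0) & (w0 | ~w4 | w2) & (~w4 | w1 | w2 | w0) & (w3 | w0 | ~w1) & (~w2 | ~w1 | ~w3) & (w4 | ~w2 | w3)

Branch on w4: set w4 = 1.
From the singleton clause (~w1), w1 = 0.
From the singleton clause (w0), w0 = 1.
From the singleton clause (~w2), w2 = 0.
All clauses hold; w3 can take either value.
A satisfying assignment: w0=1,  w1=0,  w2=0,  w3=0,  w4=1.

Satisfiable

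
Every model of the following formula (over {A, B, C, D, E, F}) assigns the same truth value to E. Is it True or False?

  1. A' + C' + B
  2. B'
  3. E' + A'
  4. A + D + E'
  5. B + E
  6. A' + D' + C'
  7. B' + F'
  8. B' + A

Suppose E = 0.
Unit clause (B') forces B = 0.
But (B) is also a unit clause — contradiction.
So every satisfying assignment has E = True.

True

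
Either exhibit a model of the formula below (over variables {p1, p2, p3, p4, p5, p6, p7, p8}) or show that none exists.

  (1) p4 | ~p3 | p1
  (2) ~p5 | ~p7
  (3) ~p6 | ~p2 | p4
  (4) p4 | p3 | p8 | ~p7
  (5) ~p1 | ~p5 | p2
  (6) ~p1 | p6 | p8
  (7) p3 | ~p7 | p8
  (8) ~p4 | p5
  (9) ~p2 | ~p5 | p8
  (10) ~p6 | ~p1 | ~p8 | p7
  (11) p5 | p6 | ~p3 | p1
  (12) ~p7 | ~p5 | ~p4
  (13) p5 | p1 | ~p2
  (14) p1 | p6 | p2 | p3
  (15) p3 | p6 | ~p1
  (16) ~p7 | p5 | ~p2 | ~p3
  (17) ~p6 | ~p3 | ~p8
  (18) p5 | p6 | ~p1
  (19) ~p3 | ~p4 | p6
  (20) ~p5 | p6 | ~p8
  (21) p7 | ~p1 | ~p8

p1=1, p2=0, p3=1, p4=0, p5=0, p6=1, p7=0, p8=0

Suppose p5 = 0.
The clause (~p4) is unit, so p4 = 0.
Suppose p3 = 1.
The clause (p1) is unit, so p1 = 1.
The clause (p6) is unit, so p6 = 1.
The clause (~p2) is unit, so p2 = 0.
The clause (~p8) is unit, so p8 = 0.
No clause remains; p7 is free.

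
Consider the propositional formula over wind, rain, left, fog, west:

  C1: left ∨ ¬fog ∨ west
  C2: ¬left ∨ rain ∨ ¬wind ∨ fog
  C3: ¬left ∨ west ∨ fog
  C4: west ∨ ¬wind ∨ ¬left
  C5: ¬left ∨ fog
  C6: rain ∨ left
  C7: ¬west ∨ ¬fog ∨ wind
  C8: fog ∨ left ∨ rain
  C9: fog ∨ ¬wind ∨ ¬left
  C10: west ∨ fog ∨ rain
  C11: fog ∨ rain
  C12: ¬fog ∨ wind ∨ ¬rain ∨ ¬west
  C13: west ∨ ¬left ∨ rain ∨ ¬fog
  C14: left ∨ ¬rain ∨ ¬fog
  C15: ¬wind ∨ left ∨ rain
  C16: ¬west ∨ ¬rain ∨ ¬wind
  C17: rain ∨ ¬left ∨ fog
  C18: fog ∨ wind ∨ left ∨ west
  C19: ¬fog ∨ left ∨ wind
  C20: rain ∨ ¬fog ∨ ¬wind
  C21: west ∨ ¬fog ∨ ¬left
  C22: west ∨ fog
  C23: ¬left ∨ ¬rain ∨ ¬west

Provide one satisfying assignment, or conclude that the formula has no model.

wind ↦ False; rain ↦ True; left ↦ False; fog ↦ False; west ↦ True

Suppose left = False.
(rain) alone gives rain = True.
(¬fog) alone gives fog = False.
(west) alone gives west = True.
(¬wind) alone gives wind = False.
This assignment satisfies each clause.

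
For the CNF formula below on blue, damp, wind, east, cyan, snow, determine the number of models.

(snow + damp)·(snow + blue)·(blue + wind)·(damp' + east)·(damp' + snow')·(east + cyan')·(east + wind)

There are 2^6 = 64 truth assignments over (blue, damp, wind, east, cyan, snow).
Split on blue. With blue = 1, the clauses containing blue are satisfied and blue' drops from the rest; 9 of the 2^5 = 32 assignments to the other variables satisfy what remains.
With blue = 0, by the same count on the reduced clause set, 3 assignments work.
(One model: blue=F, damp=F, wind=T, east=F, cyan=F, snow=T.)
Total: 9 + 3 = 12.

12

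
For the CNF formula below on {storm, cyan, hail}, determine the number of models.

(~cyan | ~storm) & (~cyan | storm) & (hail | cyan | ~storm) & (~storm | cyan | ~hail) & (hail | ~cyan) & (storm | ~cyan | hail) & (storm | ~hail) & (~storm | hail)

1

There are 2^3 = 8 truth assignments over (storm, cyan, hail).
Check each against the 8 clauses (columns in the order storm, cyan, hail):
  F F F  ✓ satisfies all
  F F T  ✗ fails (storm | ~hail)
  F T F  ✗ fails (~cyan | storm)
  F T T  ✗ fails (~cyan | storm)
  T F F  ✗ fails (hail | cyan | ~storm)
  T F T  ✗ fails (~storm | cyan | ~hail)
  T T F  ✗ fails (~cyan | ~storm)
  T T T  ✗ fails (~cyan | ~storm)
1 of the 8 rows is a model.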